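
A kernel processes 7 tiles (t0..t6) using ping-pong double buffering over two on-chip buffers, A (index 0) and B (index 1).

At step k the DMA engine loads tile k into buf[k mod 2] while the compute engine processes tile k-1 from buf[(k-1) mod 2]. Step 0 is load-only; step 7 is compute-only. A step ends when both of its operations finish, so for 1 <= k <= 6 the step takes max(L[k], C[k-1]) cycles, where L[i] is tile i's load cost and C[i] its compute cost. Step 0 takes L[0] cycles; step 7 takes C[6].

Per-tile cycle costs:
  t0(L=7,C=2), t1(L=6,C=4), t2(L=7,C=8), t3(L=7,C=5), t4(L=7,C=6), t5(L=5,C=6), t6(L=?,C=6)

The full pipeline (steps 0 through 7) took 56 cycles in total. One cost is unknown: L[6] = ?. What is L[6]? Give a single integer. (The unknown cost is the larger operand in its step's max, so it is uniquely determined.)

L[6] = 9

step 0 → dur = L[0]=7 = 7
step 1 → dur = max(L[1]=6, C[0]=2) = 6
step 2 → dur = max(L[2]=7, C[1]=4) = 7
step 3 → dur = max(L[3]=7, C[2]=8) = 8
step 4 → dur = max(L[4]=7, C[3]=5) = 7
step 5 → dur = max(L[5]=5, C[4]=6) = 6
step 6 → dur = max(L[6]=?, C[5]=6) = L[6]  (unknown; binding)
step 7 → dur = C[6]=6 = 6
sum of known step durations = 47
dur[6] = total - known = 56 - 47 = 9
L[6] is the binding max in step 6, so L[6] = dur[6] = 9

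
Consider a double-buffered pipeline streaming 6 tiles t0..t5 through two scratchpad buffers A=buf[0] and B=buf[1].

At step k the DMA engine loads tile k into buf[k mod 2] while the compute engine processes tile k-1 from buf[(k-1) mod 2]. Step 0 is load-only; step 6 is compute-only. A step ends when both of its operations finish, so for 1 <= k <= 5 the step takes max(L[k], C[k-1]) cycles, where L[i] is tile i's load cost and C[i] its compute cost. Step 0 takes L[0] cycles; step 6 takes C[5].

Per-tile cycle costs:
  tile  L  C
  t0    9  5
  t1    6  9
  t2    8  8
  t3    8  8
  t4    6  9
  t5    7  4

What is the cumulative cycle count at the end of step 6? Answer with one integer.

end_cycle[6] = 53

[0] DMA t0→A (9c) ∥ CU idle ⇒ 9c, clock 9
[1] DMA t1→B (6c) ∥ CU A:t0 (5c) ⇒ 6c, clock 15
[2] DMA t2→A (8c) ∥ CU B:t1 (9c) ⇒ 9c, clock 24
[3] DMA t3→B (8c) ∥ CU A:t2 (8c) ⇒ 8c, clock 32
[4] DMA t4→A (6c) ∥ CU B:t3 (8c) ⇒ 8c, clock 40
[5] DMA t5→B (7c) ∥ CU A:t4 (9c) ⇒ 9c, clock 49
[6] DMA idle ∥ CU B:t5 (4c) ⇒ 4c, clock 53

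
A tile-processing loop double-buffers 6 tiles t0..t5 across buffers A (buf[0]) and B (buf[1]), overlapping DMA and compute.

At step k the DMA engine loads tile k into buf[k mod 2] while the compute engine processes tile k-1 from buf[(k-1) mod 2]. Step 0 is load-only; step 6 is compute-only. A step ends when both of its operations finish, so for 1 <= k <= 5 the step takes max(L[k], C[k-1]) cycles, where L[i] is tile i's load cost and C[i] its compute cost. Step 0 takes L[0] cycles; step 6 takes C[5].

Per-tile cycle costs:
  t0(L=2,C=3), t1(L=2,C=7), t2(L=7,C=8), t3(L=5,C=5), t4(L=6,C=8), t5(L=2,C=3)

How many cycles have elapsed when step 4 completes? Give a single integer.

end_cycle[4] = 26

[0] DMA t0→A (2c) ∥ CU idle ⇒ 2c, clock 2
[1] DMA t1→B (2c) ∥ CU A:t0 (3c) ⇒ 3c, clock 5
[2] DMA t2→A (7c) ∥ CU B:t1 (7c) ⇒ 7c, clock 12
[3] DMA t3→B (5c) ∥ CU A:t2 (8c) ⇒ 8c, clock 20
[4] DMA t4→A (6c) ∥ CU B:t3 (5c) ⇒ 6c, clock 26
[5] DMA t5→B (2c) ∥ CU A:t4 (8c) ⇒ 8c, clock 34
[6] DMA idle ∥ CU B:t5 (3c) ⇒ 3c, clock 37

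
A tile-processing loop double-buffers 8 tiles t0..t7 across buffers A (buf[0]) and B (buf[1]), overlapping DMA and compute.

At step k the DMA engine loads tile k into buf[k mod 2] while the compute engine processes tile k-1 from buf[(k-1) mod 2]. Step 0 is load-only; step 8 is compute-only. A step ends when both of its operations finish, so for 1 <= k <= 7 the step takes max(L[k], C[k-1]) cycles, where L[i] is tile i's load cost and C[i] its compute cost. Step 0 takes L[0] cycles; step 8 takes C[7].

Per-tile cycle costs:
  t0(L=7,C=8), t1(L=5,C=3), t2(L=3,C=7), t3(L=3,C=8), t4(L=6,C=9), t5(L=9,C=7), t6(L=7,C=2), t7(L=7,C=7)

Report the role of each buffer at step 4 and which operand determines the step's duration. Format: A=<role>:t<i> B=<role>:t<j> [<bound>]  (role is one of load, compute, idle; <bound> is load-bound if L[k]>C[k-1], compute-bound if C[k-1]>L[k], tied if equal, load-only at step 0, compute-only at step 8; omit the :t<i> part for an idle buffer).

step 4: A=load:t4 B=compute:t3 [compute-bound]

[0] DMA t0→A (7c) ∥ CU idle ⇒ 7c, clock 7
[1] DMA t1→B (5c) ∥ CU A:t0 (8c) ⇒ 8c, clock 15
[2] DMA t2→A (3c) ∥ CU B:t1 (3c) ⇒ 3c, clock 18
[3] DMA t3→B (3c) ∥ CU A:t2 (7c) ⇒ 7c, clock 25
[4] DMA t4→A (6c) ∥ CU B:t3 (8c) ⇒ 8c, clock 33
[5] DMA t5→B (9c) ∥ CU A:t4 (9c) ⇒ 9c, clock 42
[6] DMA t6→A (7c) ∥ CU B:t5 (7c) ⇒ 7c, clock 49
[7] DMA t7→B (7c) ∥ CU A:t6 (2c) ⇒ 7c, clock 56
[8] DMA idle ∥ CU B:t7 (7c) ⇒ 7c, clock 63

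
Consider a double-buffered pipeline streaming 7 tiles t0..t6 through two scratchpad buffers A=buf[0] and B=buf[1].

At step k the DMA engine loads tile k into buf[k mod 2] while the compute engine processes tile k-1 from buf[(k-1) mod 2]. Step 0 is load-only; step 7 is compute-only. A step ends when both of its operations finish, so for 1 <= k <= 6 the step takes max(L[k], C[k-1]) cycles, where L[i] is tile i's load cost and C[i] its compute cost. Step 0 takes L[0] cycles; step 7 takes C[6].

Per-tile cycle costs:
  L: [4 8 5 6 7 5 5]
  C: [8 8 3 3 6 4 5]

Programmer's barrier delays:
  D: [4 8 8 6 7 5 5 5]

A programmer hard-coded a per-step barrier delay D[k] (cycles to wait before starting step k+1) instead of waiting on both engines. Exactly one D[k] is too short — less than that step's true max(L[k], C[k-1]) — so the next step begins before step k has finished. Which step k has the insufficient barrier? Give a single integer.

[0] required=L[0]=4=4 vs D=4 ok
[1] required=max(L[1]=8,C[0]=8)=8 vs D=8 ok
[2] required=max(L[2]=5,C[1]=8)=8 vs D=8 ok
[3] required=max(L[3]=6,C[2]=3)=6 vs D=6 ok
[4] required=max(L[4]=7,C[3]=3)=7 vs D=7 ok
[5] required=max(L[5]=5,C[4]=6)=6 vs D=5 SHORT
[6] required=max(L[6]=5,C[5]=4)=5 vs D=5 ok
[7] required=C[6]=5=5 vs D=5 ok

hazard at step 5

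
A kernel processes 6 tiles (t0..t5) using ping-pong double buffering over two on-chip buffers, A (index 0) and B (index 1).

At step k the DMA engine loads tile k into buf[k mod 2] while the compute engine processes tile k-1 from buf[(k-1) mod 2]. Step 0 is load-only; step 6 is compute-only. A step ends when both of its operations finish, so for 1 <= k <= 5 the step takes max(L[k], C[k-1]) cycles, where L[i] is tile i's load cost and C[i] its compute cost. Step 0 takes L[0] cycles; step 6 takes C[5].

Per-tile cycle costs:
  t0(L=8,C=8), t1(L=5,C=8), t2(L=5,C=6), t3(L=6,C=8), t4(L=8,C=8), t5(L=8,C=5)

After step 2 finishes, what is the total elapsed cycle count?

  0. 8=8c; end=8; A:t0 B:-
  1. max(5,8)=8c; end=16; A:t0 B:t1
  2. max(5,8)=8c; end=24; A:t2 B:t1
  3. max(6,6)=6c; end=30; A:t2 B:t3
  4. max(8,8)=8c; end=38; A:t4 B:t3
  5. max(8,8)=8c; end=46; A:t4 B:t5
  6. 5=5c; end=51; A:t4 B:t5

end_cycle[2] = 24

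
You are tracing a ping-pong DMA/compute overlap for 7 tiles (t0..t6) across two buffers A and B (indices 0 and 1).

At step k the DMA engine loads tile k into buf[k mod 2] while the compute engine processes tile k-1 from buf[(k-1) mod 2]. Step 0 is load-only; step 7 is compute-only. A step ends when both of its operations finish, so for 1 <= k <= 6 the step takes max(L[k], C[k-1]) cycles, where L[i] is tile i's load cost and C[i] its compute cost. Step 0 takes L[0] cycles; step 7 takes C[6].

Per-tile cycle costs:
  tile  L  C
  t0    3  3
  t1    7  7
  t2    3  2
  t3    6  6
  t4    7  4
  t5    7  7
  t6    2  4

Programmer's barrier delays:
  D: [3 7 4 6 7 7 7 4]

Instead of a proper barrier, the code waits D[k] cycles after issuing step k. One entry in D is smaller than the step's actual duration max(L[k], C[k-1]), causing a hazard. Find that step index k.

step 0: need L[0]=3 = 3; D[0]=3 ok
step 1: need max(L[1]=7,C[0]=3) = 7; D[1]=7 ok
step 2: need max(L[2]=3,C[1]=7) = 7; D[2]=4 SHORT
step 3: need max(L[3]=6,C[2]=2) = 6; D[3]=6 ok
step 4: need max(L[4]=7,C[3]=6) = 7; D[4]=7 ok
step 5: need max(L[5]=7,C[4]=4) = 7; D[5]=7 ok
step 6: need max(L[6]=2,C[5]=7) = 7; D[6]=7 ok
step 7: need C[6]=4 = 4; D[7]=4 ok

hazard at step 2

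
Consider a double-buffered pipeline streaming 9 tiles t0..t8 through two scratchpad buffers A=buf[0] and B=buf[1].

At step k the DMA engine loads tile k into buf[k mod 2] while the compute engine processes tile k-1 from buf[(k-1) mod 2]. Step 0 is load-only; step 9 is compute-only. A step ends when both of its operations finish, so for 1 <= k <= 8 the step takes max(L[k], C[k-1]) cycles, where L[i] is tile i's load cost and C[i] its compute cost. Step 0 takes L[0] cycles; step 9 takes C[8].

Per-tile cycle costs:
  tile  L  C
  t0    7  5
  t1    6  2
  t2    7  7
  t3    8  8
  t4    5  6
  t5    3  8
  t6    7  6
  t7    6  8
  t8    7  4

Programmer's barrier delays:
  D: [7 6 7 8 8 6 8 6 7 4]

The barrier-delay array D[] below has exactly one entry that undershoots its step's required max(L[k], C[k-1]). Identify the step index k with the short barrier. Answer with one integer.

k=0 barrier L[0]=7→7c, D[0]=7 ok
k=1 barrier max(L[1]=6,C[0]=5)→6c, D[1]=6 ok
k=2 barrier max(L[2]=7,C[1]=2)→7c, D[2]=7 ok
k=3 barrier max(L[3]=8,C[2]=7)→8c, D[3]=8 ok
k=4 barrier max(L[4]=5,C[3]=8)→8c, D[4]=8 ok
k=5 barrier max(L[5]=3,C[4]=6)→6c, D[5]=6 ok
k=6 barrier max(L[6]=7,C[5]=8)→8c, D[6]=8 ok
k=7 barrier max(L[7]=6,C[6]=6)→6c, D[7]=6 ok
k=8 barrier max(L[8]=7,C[7]=8)→8c, D[8]=7 SHORT
k=9 barrier C[8]=4→4c, D[9]=4 ok

hazard at step 8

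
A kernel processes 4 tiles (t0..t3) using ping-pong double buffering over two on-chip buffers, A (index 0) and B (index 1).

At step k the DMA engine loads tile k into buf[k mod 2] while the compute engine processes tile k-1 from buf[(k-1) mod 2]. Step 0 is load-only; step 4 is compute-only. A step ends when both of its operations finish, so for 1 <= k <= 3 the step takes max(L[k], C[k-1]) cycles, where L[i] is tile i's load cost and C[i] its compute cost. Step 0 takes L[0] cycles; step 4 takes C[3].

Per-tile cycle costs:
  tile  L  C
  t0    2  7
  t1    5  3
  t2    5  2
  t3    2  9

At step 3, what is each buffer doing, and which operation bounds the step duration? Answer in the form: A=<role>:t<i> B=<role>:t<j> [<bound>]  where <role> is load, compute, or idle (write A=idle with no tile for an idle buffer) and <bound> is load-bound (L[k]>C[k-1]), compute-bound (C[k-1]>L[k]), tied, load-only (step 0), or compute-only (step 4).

step 3: A=compute:t2 B=load:t3 [tied]

[0] DMA t0→A (2c) ∥ CU idle ⇒ 2c, clock 2
[1] DMA t1→B (5c) ∥ CU A:t0 (7c) ⇒ 7c, clock 9
[2] DMA t2→A (5c) ∥ CU B:t1 (3c) ⇒ 5c, clock 14
[3] DMA t3→B (2c) ∥ CU A:t2 (2c) ⇒ 2c, clock 16
[4] DMA idle ∥ CU B:t3 (9c) ⇒ 9c, clock 25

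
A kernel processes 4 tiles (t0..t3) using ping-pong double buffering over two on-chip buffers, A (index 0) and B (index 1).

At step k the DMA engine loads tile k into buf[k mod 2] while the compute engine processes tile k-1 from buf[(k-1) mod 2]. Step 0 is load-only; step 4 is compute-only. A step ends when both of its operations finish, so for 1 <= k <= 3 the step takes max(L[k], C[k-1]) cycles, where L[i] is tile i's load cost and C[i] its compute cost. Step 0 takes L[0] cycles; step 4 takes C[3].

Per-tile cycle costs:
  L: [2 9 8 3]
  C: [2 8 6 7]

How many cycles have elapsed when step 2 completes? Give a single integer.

end_cycle[2] = 19

step 0: L[0]=2 → dur=2, Σ=2 | A=load:t0 B=idle [load-only]
step 1: L[1]=9 C[0]=2 → dur=9, Σ=11 | A=compute:t0 B=load:t1 [load-bound]
step 2: L[2]=8 C[1]=8 → dur=8, Σ=19 | A=load:t2 B=compute:t1 [tied]
step 3: L[3]=3 C[2]=6 → dur=6, Σ=25 | A=compute:t2 B=load:t3 [compute-bound]
step 4: C[3]=7 → dur=7, Σ=32 | A=idle B=compute:t3 [compute-only]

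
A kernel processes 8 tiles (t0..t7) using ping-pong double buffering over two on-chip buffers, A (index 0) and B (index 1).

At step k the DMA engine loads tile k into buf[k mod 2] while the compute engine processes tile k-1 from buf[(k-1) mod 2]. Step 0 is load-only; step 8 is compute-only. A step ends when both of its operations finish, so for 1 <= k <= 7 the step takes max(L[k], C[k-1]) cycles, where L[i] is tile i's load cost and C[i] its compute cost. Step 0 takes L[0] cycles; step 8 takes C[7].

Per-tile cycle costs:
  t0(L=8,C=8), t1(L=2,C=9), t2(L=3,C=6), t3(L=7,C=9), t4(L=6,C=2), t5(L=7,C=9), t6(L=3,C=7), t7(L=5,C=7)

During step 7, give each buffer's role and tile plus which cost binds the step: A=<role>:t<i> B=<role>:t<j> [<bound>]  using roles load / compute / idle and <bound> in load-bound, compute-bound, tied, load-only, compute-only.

[0] DMA t0→A (8c) ∥ CU idle ⇒ 8c, clock 8
[1] DMA t1→B (2c) ∥ CU A:t0 (8c) ⇒ 8c, clock 16
[2] DMA t2→A (3c) ∥ CU B:t1 (9c) ⇒ 9c, clock 25
[3] DMA t3→B (7c) ∥ CU A:t2 (6c) ⇒ 7c, clock 32
[4] DMA t4→A (6c) ∥ CU B:t3 (9c) ⇒ 9c, clock 41
[5] DMA t5→B (7c) ∥ CU A:t4 (2c) ⇒ 7c, clock 48
[6] DMA t6→A (3c) ∥ CU B:t5 (9c) ⇒ 9c, clock 57
[7] DMA t7→B (5c) ∥ CU A:t6 (7c) ⇒ 7c, clock 64
[8] DMA idle ∥ CU B:t7 (7c) ⇒ 7c, clock 71

step 7: A=compute:t6 B=load:t7 [compute-bound]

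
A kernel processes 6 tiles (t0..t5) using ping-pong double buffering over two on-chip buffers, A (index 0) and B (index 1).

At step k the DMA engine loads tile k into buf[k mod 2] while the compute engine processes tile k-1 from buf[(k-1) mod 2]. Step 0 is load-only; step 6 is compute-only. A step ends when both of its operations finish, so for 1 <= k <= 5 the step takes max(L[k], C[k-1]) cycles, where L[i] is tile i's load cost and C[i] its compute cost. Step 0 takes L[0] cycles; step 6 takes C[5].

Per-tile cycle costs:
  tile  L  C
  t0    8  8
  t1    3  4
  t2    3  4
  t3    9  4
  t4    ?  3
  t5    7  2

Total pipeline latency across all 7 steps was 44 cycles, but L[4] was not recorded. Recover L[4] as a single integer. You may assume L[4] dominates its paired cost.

step 0: dur = L[0]=8 = 8
step 1: dur = max(L[1]=3, C[0]=8) = 8
step 2: dur = max(L[2]=3, C[1]=4) = 4
step 3: dur = max(L[3]=9, C[2]=4) = 9
step 4: dur = max(L[4]=?, C[3]=4) = L[4]  (unknown; binding)
step 5: dur = max(L[5]=7, C[4]=3) = 7
step 6: dur = C[5]=2 = 2
sum of known step durations = 38
dur[4] = total - known = 44 - 38 = 6
L[4] is the binding max in step 4, so L[4] = dur[4] = 6

L[4] = 6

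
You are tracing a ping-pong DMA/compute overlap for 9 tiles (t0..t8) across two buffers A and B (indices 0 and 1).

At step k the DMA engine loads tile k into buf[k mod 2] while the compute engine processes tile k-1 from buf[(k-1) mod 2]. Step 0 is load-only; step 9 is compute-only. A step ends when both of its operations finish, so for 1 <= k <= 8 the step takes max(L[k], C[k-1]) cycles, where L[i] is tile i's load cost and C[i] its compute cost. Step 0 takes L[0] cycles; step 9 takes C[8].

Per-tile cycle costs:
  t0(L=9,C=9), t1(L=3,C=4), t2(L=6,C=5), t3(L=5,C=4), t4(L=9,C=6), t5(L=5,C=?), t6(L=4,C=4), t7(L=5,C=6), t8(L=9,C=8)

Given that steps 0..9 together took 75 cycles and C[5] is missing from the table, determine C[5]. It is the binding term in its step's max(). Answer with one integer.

C[5] = 9

step 0: dur = L[0]=9 = 9
step 1: dur = max(L[1]=3, C[0]=9) = 9
step 2: dur = max(L[2]=6, C[1]=4) = 6
step 3: dur = max(L[3]=5, C[2]=5) = 5
step 4: dur = max(L[4]=9, C[3]=4) = 9
step 5: dur = max(L[5]=5, C[4]=6) = 6
step 6: dur = max(L[6]=4, C[5]=?) = C[5]  (unknown; binding)
step 7: dur = max(L[7]=5, C[6]=4) = 5
step 8: dur = max(L[8]=9, C[7]=6) = 9
step 9: dur = C[8]=8 = 8
sum of known step durations = 66
dur[6] = total - known = 75 - 66 = 9
C[5] is the binding max in step 6, so C[5] = dur[6] = 9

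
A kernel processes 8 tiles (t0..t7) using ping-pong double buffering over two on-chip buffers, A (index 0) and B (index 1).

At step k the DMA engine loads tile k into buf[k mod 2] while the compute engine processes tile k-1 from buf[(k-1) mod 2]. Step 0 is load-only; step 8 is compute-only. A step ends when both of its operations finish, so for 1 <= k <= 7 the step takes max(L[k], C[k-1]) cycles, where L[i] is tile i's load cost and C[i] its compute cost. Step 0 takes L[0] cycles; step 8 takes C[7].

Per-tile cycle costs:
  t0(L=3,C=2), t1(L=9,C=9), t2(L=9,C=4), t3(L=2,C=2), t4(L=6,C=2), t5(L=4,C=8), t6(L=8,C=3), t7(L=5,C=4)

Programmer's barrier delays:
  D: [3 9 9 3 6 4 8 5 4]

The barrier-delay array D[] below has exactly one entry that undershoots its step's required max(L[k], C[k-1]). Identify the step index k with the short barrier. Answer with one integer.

hazard at step 3

step 0: need L[0]=3 = 3; D[0]=3 ok
step 1: need max(L[1]=9,C[0]=2) = 9; D[1]=9 ok
step 2: need max(L[2]=9,C[1]=9) = 9; D[2]=9 ok
step 3: need max(L[3]=2,C[2]=4) = 4; D[3]=3 SHORT
step 4: need max(L[4]=6,C[3]=2) = 6; D[4]=6 ok
step 5: need max(L[5]=4,C[4]=2) = 4; D[5]=4 ok
step 6: need max(L[6]=8,C[5]=8) = 8; D[6]=8 ok
step 7: need max(L[7]=5,C[6]=3) = 5; D[7]=5 ok
step 8: need C[7]=4 = 4; D[8]=4 ok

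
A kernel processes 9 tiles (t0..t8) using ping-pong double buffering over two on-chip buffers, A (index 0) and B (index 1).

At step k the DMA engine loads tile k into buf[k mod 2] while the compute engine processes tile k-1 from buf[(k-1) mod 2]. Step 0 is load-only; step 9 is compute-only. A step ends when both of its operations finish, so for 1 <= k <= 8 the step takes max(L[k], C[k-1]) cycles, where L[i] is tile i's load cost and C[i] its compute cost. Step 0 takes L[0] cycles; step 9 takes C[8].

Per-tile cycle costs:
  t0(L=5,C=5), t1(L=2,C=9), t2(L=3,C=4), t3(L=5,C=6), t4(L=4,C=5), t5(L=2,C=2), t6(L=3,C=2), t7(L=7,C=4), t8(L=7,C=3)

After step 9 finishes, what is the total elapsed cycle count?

k=0 load=t0/5c comp=- wait=5 total=5
k=1 load=t1/2c comp=t0/5c wait=5 total=10
k=2 load=t2/3c comp=t1/9c wait=9 total=19
k=3 load=t3/5c comp=t2/4c wait=5 total=24
k=4 load=t4/4c comp=t3/6c wait=6 total=30
k=5 load=t5/2c comp=t4/5c wait=5 total=35
k=6 load=t6/3c comp=t5/2c wait=3 total=38
k=7 load=t7/7c comp=t6/2c wait=7 total=45
k=8 load=t8/7c comp=t7/4c wait=7 total=52
k=9 load=- comp=t8/3c wait=3 total=55

end_cycle[9] = 55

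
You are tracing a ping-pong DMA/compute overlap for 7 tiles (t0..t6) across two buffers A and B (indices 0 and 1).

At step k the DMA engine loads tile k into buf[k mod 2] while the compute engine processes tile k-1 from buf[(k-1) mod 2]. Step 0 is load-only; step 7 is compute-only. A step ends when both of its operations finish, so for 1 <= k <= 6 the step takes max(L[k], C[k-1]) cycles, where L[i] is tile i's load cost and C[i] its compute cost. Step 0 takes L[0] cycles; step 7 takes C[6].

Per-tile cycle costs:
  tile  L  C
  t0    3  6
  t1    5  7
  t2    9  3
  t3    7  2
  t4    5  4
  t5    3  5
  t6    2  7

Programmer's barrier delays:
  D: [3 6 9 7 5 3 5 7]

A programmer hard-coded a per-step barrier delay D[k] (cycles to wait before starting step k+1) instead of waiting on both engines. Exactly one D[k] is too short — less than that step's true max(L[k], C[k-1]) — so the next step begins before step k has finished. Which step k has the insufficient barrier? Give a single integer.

hazard at step 5

step 0: need L[0]=3 = 3; D[0]=3 ok
step 1: need max(L[1]=5,C[0]=6) = 6; D[1]=6 ok
step 2: need max(L[2]=9,C[1]=7) = 9; D[2]=9 ok
step 3: need max(L[3]=7,C[2]=3) = 7; D[3]=7 ok
step 4: need max(L[4]=5,C[3]=2) = 5; D[4]=5 ok
step 5: need max(L[5]=3,C[4]=4) = 4; D[5]=3 SHORT
step 6: need max(L[6]=2,C[5]=5) = 5; D[6]=5 ok
step 7: need C[6]=7 = 7; D[7]=7 ok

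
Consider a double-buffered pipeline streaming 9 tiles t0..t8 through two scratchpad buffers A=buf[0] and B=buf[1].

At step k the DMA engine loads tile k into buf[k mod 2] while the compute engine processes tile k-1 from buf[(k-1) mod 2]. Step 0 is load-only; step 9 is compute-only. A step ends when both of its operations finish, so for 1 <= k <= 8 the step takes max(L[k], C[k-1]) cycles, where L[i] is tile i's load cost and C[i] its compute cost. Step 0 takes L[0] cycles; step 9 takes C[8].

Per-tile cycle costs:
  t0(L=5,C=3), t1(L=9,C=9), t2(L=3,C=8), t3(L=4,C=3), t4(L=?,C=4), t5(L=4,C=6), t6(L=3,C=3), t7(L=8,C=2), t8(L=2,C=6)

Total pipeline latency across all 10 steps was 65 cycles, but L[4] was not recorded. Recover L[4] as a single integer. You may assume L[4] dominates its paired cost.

step 0: dur = L[0]=5 = 5
step 1: dur = max(L[1]=9, C[0]=3) = 9
step 2: dur = max(L[2]=3, C[1]=9) = 9
step 3: dur = max(L[3]=4, C[2]=8) = 8
step 4: dur = max(L[4]=?, C[3]=3) = L[4]  (unknown; binding)
step 5: dur = max(L[5]=4, C[4]=4) = 4
step 6: dur = max(L[6]=3, C[5]=6) = 6
step 7: dur = max(L[7]=8, C[6]=3) = 8
step 8: dur = max(L[8]=2, C[7]=2) = 2
step 9: dur = C[8]=6 = 6
sum of known step durations = 57
dur[4] = total - known = 65 - 57 = 8
L[4] is the binding max in step 4, so L[4] = dur[4] = 8

L[4] = 8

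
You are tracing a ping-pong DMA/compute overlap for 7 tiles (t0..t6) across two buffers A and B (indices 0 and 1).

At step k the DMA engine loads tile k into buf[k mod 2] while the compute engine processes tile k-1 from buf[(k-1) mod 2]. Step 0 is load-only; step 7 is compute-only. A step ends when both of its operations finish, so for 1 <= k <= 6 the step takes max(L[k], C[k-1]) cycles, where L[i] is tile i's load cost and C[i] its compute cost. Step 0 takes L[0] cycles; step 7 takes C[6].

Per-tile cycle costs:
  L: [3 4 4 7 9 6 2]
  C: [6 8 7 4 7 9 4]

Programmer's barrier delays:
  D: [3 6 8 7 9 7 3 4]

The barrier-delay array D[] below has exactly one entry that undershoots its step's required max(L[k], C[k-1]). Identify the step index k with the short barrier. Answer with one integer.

hazard at step 6

[0] required=L[0]=3=3 vs D=3 ok
[1] required=max(L[1]=4,C[0]=6)=6 vs D=6 ok
[2] required=max(L[2]=4,C[1]=8)=8 vs D=8 ok
[3] required=max(L[3]=7,C[2]=7)=7 vs D=7 ok
[4] required=max(L[4]=9,C[3]=4)=9 vs D=9 ok
[5] required=max(L[5]=6,C[4]=7)=7 vs D=7 ok
[6] required=max(L[6]=2,C[5]=9)=9 vs D=3 SHORT
[7] required=C[6]=4=4 vs D=4 ok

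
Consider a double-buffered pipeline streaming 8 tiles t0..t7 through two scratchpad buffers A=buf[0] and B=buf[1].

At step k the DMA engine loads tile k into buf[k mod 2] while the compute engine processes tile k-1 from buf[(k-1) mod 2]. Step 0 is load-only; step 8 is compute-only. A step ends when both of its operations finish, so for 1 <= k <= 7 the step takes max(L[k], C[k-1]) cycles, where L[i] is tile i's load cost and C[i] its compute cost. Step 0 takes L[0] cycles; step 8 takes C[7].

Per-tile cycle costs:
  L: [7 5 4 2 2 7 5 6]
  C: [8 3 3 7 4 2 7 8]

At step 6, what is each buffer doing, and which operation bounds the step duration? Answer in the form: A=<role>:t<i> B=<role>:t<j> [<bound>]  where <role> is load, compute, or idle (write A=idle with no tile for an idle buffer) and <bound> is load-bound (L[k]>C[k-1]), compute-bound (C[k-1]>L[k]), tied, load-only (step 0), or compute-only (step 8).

[0] DMA t0→A (7c) ∥ CU idle ⇒ 7c, clock 7
[1] DMA t1→B (5c) ∥ CU A:t0 (8c) ⇒ 8c, clock 15
[2] DMA t2→A (4c) ∥ CU B:t1 (3c) ⇒ 4c, clock 19
[3] DMA t3→B (2c) ∥ CU A:t2 (3c) ⇒ 3c, clock 22
[4] DMA t4→A (2c) ∥ CU B:t3 (7c) ⇒ 7c, clock 29
[5] DMA t5→B (7c) ∥ CU A:t4 (4c) ⇒ 7c, clock 36
[6] DMA t6→A (5c) ∥ CU B:t5 (2c) ⇒ 5c, clock 41
[7] DMA t7→B (6c) ∥ CU A:t6 (7c) ⇒ 7c, clock 48
[8] DMA idle ∥ CU B:t7 (8c) ⇒ 8c, clock 56

step 6: A=load:t6 B=compute:t5 [load-bound]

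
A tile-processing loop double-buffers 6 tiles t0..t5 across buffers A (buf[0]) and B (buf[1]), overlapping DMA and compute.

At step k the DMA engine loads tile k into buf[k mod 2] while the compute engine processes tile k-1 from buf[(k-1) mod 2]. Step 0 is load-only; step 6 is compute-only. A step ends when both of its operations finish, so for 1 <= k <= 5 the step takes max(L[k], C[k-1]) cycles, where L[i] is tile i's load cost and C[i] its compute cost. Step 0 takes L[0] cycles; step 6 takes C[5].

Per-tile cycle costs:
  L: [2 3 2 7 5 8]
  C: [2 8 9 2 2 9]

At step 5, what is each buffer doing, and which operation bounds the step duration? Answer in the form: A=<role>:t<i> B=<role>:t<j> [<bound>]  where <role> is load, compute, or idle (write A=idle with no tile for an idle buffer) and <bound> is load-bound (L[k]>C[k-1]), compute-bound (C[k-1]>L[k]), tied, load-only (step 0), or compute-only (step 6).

step 5: A=compute:t4 B=load:t5 [load-bound]

[0] DMA t0→A (2c) ∥ CU idle ⇒ 2c, clock 2
[1] DMA t1→B (3c) ∥ CU A:t0 (2c) ⇒ 3c, clock 5
[2] DMA t2→A (2c) ∥ CU B:t1 (8c) ⇒ 8c, clock 13
[3] DMA t3→B (7c) ∥ CU A:t2 (9c) ⇒ 9c, clock 22
[4] DMA t4→A (5c) ∥ CU B:t3 (2c) ⇒ 5c, clock 27
[5] DMA t5→B (8c) ∥ CU A:t4 (2c) ⇒ 8c, clock 35
[6] DMA idle ∥ CU B:t5 (9c) ⇒ 9c, clock 44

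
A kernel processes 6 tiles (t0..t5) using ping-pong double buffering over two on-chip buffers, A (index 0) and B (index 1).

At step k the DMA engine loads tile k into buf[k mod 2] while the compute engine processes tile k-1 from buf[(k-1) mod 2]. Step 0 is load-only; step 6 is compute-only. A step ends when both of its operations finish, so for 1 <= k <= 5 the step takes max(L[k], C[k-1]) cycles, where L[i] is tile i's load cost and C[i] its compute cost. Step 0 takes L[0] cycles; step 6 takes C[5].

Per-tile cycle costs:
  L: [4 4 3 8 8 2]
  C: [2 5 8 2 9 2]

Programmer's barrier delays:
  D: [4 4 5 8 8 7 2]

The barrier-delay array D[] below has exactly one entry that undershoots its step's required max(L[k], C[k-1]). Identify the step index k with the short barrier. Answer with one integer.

step 0: need L[0]=4 = 4; D[0]=4 ok
step 1: need max(L[1]=4,C[0]=2) = 4; D[1]=4 ok
step 2: need max(L[2]=3,C[1]=5) = 5; D[2]=5 ok
step 3: need max(L[3]=8,C[2]=8) = 8; D[3]=8 ok
step 4: need max(L[4]=8,C[3]=2) = 8; D[4]=8 ok
step 5: need max(L[5]=2,C[4]=9) = 9; D[5]=7 SHORT
step 6: need C[5]=2 = 2; D[6]=2 ok

hazard at step 5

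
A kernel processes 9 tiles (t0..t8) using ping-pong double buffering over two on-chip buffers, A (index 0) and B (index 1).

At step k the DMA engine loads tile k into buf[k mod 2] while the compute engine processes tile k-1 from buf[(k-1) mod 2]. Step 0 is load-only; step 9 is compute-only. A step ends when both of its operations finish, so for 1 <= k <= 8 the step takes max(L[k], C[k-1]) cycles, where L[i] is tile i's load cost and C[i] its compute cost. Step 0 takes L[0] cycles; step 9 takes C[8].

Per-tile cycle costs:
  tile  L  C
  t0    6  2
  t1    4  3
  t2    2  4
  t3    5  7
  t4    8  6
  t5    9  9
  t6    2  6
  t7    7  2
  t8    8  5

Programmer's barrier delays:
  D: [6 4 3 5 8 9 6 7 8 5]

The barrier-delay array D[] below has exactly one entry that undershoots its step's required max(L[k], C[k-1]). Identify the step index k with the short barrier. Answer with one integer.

hazard at step 6

k=0 barrier L[0]=6→6c, D[0]=6 ok
k=1 barrier max(L[1]=4,C[0]=2)→4c, D[1]=4 ok
k=2 barrier max(L[2]=2,C[1]=3)→3c, D[2]=3 ok
k=3 barrier max(L[3]=5,C[2]=4)→5c, D[3]=5 ok
k=4 barrier max(L[4]=8,C[3]=7)→8c, D[4]=8 ok
k=5 barrier max(L[5]=9,C[4]=6)→9c, D[5]=9 ok
k=6 barrier max(L[6]=2,C[5]=9)→9c, D[6]=6 SHORT
k=7 barrier max(L[7]=7,C[6]=6)→7c, D[7]=7 ok
k=8 barrier max(L[8]=8,C[7]=2)→8c, D[8]=8 ok
k=9 barrier C[8]=5→5c, D[9]=5 ok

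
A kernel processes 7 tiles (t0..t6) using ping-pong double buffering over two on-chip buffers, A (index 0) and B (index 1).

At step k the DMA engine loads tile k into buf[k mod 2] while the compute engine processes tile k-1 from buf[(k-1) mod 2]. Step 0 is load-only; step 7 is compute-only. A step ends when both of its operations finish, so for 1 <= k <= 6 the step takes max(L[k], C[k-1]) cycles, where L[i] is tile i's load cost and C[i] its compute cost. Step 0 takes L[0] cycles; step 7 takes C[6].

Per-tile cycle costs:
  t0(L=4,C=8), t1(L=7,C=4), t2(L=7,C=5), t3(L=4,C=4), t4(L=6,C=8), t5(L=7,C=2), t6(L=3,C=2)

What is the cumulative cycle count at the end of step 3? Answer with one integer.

end_cycle[3] = 24

k=0 load=t0/4c comp=- wait=4 total=4
k=1 load=t1/7c comp=t0/8c wait=8 total=12
k=2 load=t2/7c comp=t1/4c wait=7 total=19
k=3 load=t3/4c comp=t2/5c wait=5 total=24
k=4 load=t4/6c comp=t3/4c wait=6 total=30
k=5 load=t5/7c comp=t4/8c wait=8 total=38
k=6 load=t6/3c comp=t5/2c wait=3 total=41
k=7 load=- comp=t6/2c wait=2 total=43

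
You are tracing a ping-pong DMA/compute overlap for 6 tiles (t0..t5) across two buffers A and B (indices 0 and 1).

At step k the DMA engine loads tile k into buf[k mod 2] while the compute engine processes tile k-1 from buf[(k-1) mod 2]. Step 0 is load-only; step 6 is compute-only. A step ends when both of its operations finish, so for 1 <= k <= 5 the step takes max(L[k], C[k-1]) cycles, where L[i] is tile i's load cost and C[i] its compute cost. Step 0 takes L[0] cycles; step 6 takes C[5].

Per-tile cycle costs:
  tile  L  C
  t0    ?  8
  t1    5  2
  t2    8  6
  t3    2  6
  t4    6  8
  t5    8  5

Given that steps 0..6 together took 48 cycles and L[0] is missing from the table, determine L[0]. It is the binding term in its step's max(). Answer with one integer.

L[0] = 7

step 0: dur = L[0]=? = L[0]  (unknown; binding)
step 1: dur = max(L[1]=5, C[0]=8) = 8
step 2: dur = max(L[2]=8, C[1]=2) = 8
step 3: dur = max(L[3]=2, C[2]=6) = 6
step 4: dur = max(L[4]=6, C[3]=6) = 6
step 5: dur = max(L[5]=8, C[4]=8) = 8
step 6: dur = C[5]=5 = 5
sum of known step durations = 41
dur[0] = total - known = 48 - 41 = 7
L[0] is the binding max in step 0, so L[0] = dur[0] = 7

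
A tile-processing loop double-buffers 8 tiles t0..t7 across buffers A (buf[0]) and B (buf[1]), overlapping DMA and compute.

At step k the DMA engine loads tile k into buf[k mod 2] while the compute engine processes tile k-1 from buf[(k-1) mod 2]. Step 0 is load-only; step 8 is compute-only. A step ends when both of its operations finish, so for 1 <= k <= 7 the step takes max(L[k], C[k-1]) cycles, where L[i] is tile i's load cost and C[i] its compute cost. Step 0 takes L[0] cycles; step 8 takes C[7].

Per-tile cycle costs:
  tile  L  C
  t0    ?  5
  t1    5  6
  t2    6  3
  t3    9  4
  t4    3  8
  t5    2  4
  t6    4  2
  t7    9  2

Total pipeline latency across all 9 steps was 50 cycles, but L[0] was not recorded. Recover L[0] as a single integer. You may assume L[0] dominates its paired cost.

step 0 → dur = L[0]=? = L[0]  (unknown; binding)
step 1 → dur = max(L[1]=5, C[0]=5) = 5
step 2 → dur = max(L[2]=6, C[1]=6) = 6
step 3 → dur = max(L[3]=9, C[2]=3) = 9
step 4 → dur = max(L[4]=3, C[3]=4) = 4
step 5 → dur = max(L[5]=2, C[4]=8) = 8
step 6 → dur = max(L[6]=4, C[5]=4) = 4
step 7 → dur = max(L[7]=9, C[6]=2) = 9
step 8 → dur = C[7]=2 = 2
sum of known step durations = 47
dur[0] = total - known = 50 - 47 = 3
L[0] is the binding max in step 0, so L[0] = dur[0] = 3

L[0] = 3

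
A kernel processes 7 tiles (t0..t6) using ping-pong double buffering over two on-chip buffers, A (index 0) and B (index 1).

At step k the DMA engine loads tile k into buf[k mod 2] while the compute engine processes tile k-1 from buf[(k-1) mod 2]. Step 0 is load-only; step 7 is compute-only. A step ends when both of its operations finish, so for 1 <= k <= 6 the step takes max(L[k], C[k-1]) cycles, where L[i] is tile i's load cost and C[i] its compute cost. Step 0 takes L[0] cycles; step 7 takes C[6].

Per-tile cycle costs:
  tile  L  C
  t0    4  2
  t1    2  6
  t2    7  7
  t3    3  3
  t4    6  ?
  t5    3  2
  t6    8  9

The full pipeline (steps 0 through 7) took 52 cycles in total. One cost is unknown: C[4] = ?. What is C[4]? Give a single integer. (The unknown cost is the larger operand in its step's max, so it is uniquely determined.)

C[4] = 9

step 0: dur = L[0]=4 = 4
step 1: dur = max(L[1]=2, C[0]=2) = 2
step 2: dur = max(L[2]=7, C[1]=6) = 7
step 3: dur = max(L[3]=3, C[2]=7) = 7
step 4: dur = max(L[4]=6, C[3]=3) = 6
step 5: dur = max(L[5]=3, C[4]=?) = C[4]  (unknown; binding)
step 6: dur = max(L[6]=8, C[5]=2) = 8
step 7: dur = C[6]=9 = 9
sum of known step durations = 43
dur[5] = total - known = 52 - 43 = 9
C[4] is the binding max in step 5, so C[4] = dur[5] = 9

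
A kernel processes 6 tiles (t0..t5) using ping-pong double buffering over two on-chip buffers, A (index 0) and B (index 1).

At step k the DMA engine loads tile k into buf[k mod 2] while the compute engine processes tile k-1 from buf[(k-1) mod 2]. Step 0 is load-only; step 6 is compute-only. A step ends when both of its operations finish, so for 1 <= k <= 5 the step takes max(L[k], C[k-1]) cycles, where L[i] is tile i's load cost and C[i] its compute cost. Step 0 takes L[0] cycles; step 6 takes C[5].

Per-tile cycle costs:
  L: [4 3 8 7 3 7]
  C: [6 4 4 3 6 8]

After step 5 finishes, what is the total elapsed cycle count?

end_cycle[5] = 35

step 0: L[0]=4 → dur=4, Σ=4 | A=load:t0 B=idle [load-only]
step 1: L[1]=3 C[0]=6 → dur=6, Σ=10 | A=compute:t0 B=load:t1 [compute-bound]
step 2: L[2]=8 C[1]=4 → dur=8, Σ=18 | A=load:t2 B=compute:t1 [load-bound]
step 3: L[3]=7 C[2]=4 → dur=7, Σ=25 | A=compute:t2 B=load:t3 [load-bound]
step 4: L[4]=3 C[3]=3 → dur=3, Σ=28 | A=load:t4 B=compute:t3 [tied]
step 5: L[5]=7 C[4]=6 → dur=7, Σ=35 | A=compute:t4 B=load:t5 [load-bound]
step 6: C[5]=8 → dur=8, Σ=43 | A=idle B=compute:t5 [compute-only]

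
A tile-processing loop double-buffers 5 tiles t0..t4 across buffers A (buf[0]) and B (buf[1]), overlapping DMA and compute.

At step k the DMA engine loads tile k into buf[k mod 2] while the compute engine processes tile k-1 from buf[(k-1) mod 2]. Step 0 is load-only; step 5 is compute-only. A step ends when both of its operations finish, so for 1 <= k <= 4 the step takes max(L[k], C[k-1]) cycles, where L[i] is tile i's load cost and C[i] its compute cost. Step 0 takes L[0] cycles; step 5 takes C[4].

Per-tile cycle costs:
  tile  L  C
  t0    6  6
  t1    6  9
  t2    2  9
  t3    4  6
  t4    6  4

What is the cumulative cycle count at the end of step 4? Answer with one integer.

[0] DMA t0→A (6c) ∥ CU idle ⇒ 6c, clock 6
[1] DMA t1→B (6c) ∥ CU A:t0 (6c) ⇒ 6c, clock 12
[2] DMA t2→A (2c) ∥ CU B:t1 (9c) ⇒ 9c, clock 21
[3] DMA t3→B (4c) ∥ CU A:t2 (9c) ⇒ 9c, clock 30
[4] DMA t4→A (6c) ∥ CU B:t3 (6c) ⇒ 6c, clock 36
[5] DMA idle ∥ CU A:t4 (4c) ⇒ 4c, clock 40

end_cycle[4] = 36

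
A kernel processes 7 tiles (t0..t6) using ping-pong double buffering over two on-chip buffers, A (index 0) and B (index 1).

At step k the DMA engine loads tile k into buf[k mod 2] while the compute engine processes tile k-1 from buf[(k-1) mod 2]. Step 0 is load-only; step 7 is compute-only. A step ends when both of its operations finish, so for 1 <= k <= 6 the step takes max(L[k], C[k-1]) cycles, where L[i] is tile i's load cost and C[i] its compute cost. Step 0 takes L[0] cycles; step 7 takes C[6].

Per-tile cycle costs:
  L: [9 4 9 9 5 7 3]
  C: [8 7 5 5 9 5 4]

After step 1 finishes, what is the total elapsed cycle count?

end_cycle[1] = 17

[0] DMA t0→A (9c) ∥ CU idle ⇒ 9c, clock 9
[1] DMA t1→B (4c) ∥ CU A:t0 (8c) ⇒ 8c, clock 17
[2] DMA t2→A (9c) ∥ CU B:t1 (7c) ⇒ 9c, clock 26
[3] DMA t3→B (9c) ∥ CU A:t2 (5c) ⇒ 9c, clock 35
[4] DMA t4→A (5c) ∥ CU B:t3 (5c) ⇒ 5c, clock 40
[5] DMA t5→B (7c) ∥ CU A:t4 (9c) ⇒ 9c, clock 49
[6] DMA t6→A (3c) ∥ CU B:t5 (5c) ⇒ 5c, clock 54
[7] DMA idle ∥ CU A:t6 (4c) ⇒ 4c, clock 58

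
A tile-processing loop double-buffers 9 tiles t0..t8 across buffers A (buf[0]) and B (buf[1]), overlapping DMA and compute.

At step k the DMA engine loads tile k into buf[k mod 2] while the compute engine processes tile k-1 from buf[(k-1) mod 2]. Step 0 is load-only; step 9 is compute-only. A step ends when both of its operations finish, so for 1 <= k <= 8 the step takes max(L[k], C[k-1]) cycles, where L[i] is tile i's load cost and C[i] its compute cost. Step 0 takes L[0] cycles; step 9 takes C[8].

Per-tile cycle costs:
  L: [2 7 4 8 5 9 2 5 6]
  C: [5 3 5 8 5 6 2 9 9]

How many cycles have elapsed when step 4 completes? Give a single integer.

end_cycle[4] = 29

k=0 load=t0/2c comp=- wait=2 total=2
k=1 load=t1/7c comp=t0/5c wait=7 total=9
k=2 load=t2/4c comp=t1/3c wait=4 total=13
k=3 load=t3/8c comp=t2/5c wait=8 total=21
k=4 load=t4/5c comp=t3/8c wait=8 total=29
k=5 load=t5/9c comp=t4/5c wait=9 total=38
k=6 load=t6/2c comp=t5/6c wait=6 total=44
k=7 load=t7/5c comp=t6/2c wait=5 total=49
k=8 load=t8/6c comp=t7/9c wait=9 total=58
k=9 load=- comp=t8/9c wait=9 total=67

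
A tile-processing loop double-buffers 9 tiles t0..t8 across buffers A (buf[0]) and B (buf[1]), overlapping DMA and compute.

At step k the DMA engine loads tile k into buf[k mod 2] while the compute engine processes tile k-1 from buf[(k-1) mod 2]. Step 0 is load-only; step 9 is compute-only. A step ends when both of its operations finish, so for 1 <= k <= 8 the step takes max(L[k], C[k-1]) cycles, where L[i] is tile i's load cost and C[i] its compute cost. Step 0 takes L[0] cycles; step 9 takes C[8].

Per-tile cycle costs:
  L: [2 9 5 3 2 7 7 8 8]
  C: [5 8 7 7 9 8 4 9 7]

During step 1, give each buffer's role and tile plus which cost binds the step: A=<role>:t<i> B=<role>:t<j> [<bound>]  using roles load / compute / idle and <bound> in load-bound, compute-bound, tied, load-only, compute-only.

[0] DMA t0→A (2c) ∥ CU idle ⇒ 2c, clock 2
[1] DMA t1→B (9c) ∥ CU A:t0 (5c) ⇒ 9c, clock 11
[2] DMA t2→A (5c) ∥ CU B:t1 (8c) ⇒ 8c, clock 19
[3] DMA t3→B (3c) ∥ CU A:t2 (7c) ⇒ 7c, clock 26
[4] DMA t4→A (2c) ∥ CU B:t3 (7c) ⇒ 7c, clock 33
[5] DMA t5→B (7c) ∥ CU A:t4 (9c) ⇒ 9c, clock 42
[6] DMA t6→A (7c) ∥ CU B:t5 (8c) ⇒ 8c, clock 50
[7] DMA t7→B (8c) ∥ CU A:t6 (4c) ⇒ 8c, clock 58
[8] DMA t8→A (8c) ∥ CU B:t7 (9c) ⇒ 9c, clock 67
[9] DMA idle ∥ CU A:t8 (7c) ⇒ 7c, clock 74

step 1: A=compute:t0 B=load:t1 [load-bound]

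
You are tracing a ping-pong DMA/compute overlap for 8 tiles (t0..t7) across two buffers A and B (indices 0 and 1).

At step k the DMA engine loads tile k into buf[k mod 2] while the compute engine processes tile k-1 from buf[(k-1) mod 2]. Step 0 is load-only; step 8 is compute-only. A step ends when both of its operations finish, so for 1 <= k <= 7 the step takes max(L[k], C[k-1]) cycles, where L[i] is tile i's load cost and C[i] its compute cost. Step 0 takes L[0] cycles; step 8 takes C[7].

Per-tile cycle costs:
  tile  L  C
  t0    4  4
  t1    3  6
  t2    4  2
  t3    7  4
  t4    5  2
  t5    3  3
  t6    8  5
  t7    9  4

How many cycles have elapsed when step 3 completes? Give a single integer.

[0] DMA t0→A (4c) ∥ CU idle ⇒ 4c, clock 4
[1] DMA t1→B (3c) ∥ CU A:t0 (4c) ⇒ 4c, clock 8
[2] DMA t2→A (4c) ∥ CU B:t1 (6c) ⇒ 6c, clock 14
[3] DMA t3→B (7c) ∥ CU A:t2 (2c) ⇒ 7c, clock 21
[4] DMA t4→A (5c) ∥ CU B:t3 (4c) ⇒ 5c, clock 26
[5] DMA t5→B (3c) ∥ CU A:t4 (2c) ⇒ 3c, clock 29
[6] DMA t6→A (8c) ∥ CU B:t5 (3c) ⇒ 8c, clock 37
[7] DMA t7→B (9c) ∥ CU A:t6 (5c) ⇒ 9c, clock 46
[8] DMA idle ∥ CU B:t7 (4c) ⇒ 4c, clock 50

end_cycle[3] = 21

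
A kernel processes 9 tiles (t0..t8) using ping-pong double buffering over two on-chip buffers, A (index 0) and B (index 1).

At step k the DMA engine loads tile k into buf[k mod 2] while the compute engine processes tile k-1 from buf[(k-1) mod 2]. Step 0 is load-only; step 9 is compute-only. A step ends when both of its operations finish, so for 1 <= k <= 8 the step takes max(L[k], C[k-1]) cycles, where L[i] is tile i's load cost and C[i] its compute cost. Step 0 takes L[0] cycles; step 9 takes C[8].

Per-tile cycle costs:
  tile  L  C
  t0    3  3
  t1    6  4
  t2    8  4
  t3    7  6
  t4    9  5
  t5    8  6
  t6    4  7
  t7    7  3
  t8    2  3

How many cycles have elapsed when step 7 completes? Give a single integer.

k=0 load=t0/3c comp=- wait=3 total=3
k=1 load=t1/6c comp=t0/3c wait=6 total=9
k=2 load=t2/8c comp=t1/4c wait=8 total=17
k=3 load=t3/7c comp=t2/4c wait=7 total=24
k=4 load=t4/9c comp=t3/6c wait=9 total=33
k=5 load=t5/8c comp=t4/5c wait=8 total=41
k=6 load=t6/4c comp=t5/6c wait=6 total=47
k=7 load=t7/7c comp=t6/7c wait=7 total=54
k=8 load=t8/2c comp=t7/3c wait=3 total=57
k=9 load=- comp=t8/3c wait=3 total=60

end_cycle[7] = 54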